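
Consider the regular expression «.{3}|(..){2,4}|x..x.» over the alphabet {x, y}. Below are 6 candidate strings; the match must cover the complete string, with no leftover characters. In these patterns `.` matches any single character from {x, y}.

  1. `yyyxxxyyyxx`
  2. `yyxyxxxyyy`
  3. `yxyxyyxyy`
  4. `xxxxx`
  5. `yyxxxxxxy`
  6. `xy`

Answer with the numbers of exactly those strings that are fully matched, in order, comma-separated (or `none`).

4

1 → no match
2 → no match
3 → no match
4 → match
5 → no match
6 → no match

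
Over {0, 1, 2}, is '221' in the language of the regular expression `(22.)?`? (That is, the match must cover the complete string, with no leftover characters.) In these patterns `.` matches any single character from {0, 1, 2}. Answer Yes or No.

Yes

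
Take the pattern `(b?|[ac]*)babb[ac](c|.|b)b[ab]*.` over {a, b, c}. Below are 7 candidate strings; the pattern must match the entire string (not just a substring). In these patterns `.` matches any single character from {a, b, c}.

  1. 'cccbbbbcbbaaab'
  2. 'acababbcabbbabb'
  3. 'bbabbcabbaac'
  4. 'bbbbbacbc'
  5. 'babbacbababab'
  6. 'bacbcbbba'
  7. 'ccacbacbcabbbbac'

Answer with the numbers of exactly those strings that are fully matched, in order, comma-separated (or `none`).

1 → no match
2 → match
3 → match
4 → no match
5 → match
6 → no match
7 → no match

2, 3, 5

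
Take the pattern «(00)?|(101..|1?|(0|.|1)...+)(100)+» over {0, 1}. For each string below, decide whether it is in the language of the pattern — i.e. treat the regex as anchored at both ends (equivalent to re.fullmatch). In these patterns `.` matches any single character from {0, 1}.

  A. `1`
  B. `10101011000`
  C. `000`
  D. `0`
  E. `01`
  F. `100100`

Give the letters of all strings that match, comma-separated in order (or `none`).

A → no match
B → no match
C → no match
D → no match
E → no match
F → match

F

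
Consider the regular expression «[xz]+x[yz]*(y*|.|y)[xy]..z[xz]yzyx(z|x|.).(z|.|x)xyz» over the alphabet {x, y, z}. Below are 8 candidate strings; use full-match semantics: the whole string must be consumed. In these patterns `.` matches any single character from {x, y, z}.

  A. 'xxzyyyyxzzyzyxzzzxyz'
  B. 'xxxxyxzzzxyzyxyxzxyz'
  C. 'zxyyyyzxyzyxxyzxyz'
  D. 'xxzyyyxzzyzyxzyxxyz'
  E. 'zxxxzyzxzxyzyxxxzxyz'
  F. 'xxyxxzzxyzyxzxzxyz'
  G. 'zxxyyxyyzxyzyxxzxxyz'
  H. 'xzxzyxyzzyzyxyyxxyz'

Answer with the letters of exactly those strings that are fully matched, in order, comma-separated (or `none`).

A, B, C, D, E, F, G, H

A → match
B → match
C → match
D → match
E → match
F → match
G → match
H → match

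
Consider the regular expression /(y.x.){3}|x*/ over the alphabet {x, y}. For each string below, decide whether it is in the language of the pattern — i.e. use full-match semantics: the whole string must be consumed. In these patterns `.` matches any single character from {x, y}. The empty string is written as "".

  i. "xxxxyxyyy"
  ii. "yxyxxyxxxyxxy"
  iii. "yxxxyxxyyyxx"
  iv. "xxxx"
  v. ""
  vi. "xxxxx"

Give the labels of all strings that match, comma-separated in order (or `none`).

i → no match
ii → no match
iii → match
iv → match
v → match
vi → match

iii, iv, v, vi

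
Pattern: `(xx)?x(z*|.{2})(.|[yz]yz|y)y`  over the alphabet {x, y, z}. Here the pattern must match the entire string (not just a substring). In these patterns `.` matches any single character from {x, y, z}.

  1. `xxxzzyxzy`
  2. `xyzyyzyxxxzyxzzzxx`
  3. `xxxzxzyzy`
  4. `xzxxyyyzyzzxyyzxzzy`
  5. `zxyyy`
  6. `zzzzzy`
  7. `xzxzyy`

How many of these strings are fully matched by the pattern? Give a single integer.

1. `xxxzzyxzy` → no match
2 → no match — must end with `y`
3. `xxxzxzyzy` → match
4 → no match
5. `zxyyy` → no match
6. `zzzzzy` → no match
7. `xzxzyy` → no match
Total matched: 1

1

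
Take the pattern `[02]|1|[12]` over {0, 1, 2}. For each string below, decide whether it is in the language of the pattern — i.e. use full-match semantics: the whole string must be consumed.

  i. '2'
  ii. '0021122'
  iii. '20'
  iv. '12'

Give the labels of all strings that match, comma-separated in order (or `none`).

i → match
ii → no match
iii → no match
iv → no match

i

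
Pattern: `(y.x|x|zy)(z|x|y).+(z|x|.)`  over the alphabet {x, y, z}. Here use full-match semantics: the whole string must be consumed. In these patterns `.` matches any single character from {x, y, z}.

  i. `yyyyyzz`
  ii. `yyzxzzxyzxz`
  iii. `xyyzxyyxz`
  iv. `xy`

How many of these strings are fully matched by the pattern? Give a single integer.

i → no match
ii → no match
iii → match
iv → no match
Total matched: 1

1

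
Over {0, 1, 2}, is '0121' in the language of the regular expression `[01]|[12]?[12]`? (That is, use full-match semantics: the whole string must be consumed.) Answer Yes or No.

No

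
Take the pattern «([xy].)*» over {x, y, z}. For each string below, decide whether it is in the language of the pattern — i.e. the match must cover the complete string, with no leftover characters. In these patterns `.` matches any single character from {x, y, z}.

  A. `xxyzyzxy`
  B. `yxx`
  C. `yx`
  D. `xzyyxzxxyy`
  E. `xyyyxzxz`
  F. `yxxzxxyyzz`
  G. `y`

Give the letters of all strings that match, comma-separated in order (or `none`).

A, C, D, E

A. `xxyzyzxy` → match
B. `yxx` → no match
C. `yx` → match
D. `xzyyxzxxyy` → match
E. `xyyyxzxz` → match
F. `yxxzxxyyzz` → no match
G. `y` → no match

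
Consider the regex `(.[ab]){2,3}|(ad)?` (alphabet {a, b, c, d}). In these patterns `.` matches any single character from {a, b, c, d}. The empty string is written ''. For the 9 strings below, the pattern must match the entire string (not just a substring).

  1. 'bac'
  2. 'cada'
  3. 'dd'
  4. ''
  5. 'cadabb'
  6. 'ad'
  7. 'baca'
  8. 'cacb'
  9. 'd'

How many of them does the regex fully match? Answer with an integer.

6

1 → no match
2 → match
3 → no match
4 → match
5 → match
6 → match
7 → match
8 → match
9 → no match
Total matched: 6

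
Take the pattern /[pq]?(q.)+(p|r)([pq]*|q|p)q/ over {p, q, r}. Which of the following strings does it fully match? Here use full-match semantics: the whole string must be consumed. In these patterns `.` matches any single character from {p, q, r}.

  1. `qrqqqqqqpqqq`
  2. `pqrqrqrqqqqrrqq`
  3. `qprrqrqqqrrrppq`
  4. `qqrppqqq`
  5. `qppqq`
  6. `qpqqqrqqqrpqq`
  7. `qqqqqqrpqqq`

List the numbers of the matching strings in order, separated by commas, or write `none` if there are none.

1, 4, 5, 6, 7

1 → match
2 → no match
3 → no match
4 → match
5 → match
6 → match
7 → match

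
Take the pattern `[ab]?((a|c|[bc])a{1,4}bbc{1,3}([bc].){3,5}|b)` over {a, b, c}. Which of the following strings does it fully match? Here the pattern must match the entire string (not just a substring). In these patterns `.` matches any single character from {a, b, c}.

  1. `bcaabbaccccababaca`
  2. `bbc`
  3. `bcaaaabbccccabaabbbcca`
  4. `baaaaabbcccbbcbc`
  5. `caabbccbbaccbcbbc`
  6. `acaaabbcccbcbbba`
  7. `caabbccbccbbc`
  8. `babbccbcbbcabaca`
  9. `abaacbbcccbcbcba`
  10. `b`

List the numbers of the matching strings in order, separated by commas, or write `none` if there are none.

4, 6, 7, 8, 10

1 → no match
2 → no match
3 → no match
4 → match
5 → no match
6 → match
7 → match
8 → match
9 → no match
10 → match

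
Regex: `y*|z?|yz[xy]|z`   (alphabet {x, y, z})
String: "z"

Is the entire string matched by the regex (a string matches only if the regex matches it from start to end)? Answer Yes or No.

Yes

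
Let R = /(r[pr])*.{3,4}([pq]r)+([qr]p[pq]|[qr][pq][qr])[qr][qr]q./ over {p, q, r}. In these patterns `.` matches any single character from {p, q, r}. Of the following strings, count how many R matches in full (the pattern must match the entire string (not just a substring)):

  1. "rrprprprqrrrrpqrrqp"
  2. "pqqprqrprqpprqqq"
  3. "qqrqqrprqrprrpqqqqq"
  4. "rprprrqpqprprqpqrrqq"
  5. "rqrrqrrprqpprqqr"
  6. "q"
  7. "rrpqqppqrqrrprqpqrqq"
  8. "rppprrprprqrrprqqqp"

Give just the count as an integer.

4

1 → no match
2 → match
3 → match
4 → match
5 → no match
6 → no match
7 → no match
8 → match
Total matched: 4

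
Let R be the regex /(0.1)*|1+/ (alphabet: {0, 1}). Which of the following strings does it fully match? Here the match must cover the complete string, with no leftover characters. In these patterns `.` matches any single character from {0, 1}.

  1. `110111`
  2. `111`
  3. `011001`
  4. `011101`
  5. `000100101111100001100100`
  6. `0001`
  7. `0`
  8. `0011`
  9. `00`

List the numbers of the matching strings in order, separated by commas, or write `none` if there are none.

2, 3

1 → no match
2 → match
3 → match
4 → no match
5 → no match
6 → no match
7 → no match
8 → no match
9 → no match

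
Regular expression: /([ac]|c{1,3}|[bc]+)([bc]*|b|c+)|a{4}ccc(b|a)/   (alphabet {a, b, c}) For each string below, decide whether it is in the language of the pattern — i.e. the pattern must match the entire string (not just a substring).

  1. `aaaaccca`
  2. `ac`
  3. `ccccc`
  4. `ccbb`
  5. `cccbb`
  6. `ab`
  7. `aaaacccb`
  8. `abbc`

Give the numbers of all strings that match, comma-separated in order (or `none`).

1 → match
2 → match
3 → match
4 → match
5 → match
6 → match
7 → match
8 → match

1, 2, 3, 4, 5, 6, 7, 8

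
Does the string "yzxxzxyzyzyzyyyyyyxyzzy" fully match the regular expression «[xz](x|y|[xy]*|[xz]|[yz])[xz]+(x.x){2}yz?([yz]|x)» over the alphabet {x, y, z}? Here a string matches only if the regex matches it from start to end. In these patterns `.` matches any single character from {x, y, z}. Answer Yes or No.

No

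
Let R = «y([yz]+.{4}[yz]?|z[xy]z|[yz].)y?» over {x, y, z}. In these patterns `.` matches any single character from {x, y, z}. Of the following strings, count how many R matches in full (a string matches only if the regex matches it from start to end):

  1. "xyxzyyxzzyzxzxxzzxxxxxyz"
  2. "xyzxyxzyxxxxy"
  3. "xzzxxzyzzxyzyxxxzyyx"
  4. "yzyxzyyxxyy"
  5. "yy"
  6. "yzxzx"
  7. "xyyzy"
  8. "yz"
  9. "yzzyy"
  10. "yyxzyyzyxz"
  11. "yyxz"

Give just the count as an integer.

1 → no match — must start with "y"
2 → no match — must start with "y"
3 → no match — must start with "y"
4. "yzyxzyyxxyy" → no match
5. "yy" → no match
6. "yzxzx" → no match
7. "xyyzy" → no match — must start with "y"
8. "yz" → no match
9. "yzzyy" → no match
10. "yyxzyyzyxz" → no match
11. "yyxz" → no match
Total matched: 0

0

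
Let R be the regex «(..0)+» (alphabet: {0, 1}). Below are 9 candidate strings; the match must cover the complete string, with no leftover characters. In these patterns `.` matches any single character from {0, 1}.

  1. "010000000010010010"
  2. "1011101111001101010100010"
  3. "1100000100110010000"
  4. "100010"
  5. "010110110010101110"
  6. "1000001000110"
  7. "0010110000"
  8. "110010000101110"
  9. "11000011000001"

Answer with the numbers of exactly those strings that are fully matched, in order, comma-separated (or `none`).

1, 4

1 → match
2 → no match
3 → no match
4 → match
5 → no match
6 → no match
7 → no match
8 → no match
9 → no match — must end with "0"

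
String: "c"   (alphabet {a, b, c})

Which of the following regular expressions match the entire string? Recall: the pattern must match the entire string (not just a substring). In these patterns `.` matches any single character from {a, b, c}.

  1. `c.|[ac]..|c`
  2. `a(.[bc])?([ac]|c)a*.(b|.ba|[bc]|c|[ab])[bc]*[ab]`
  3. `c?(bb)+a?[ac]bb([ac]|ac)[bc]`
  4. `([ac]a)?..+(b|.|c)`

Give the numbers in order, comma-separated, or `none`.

1

1 → match
2 → no match — must start with "a"
3 → no match
4 → no match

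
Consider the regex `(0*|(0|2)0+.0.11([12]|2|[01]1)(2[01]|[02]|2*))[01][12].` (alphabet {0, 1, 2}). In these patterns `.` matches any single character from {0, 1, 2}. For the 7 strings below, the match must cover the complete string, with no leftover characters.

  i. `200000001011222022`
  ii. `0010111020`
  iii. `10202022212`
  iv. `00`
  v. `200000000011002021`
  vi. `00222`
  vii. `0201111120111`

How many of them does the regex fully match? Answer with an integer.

0

i → no match
ii → no match
iii → no match
iv → no match
v → no match
vi → no match
vii → no match
Total matched: 0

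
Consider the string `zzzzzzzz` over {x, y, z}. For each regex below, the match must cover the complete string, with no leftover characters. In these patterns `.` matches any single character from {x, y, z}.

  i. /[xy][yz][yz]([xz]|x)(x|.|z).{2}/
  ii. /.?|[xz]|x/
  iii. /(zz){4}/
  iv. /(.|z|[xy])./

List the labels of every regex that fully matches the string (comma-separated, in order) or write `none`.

i → no match
ii → no match
iii → match
iv → no match

iii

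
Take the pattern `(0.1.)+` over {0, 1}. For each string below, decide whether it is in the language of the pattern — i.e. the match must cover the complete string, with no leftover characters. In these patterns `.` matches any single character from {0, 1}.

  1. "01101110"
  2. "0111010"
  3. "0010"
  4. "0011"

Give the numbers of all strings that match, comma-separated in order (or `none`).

1. "01101110" → no match
2. "0111010" → no match
3. "0010" → match
4. "0011" → match

3, 4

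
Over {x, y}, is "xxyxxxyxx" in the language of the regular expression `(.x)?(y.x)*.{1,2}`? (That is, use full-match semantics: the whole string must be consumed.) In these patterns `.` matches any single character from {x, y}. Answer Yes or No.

No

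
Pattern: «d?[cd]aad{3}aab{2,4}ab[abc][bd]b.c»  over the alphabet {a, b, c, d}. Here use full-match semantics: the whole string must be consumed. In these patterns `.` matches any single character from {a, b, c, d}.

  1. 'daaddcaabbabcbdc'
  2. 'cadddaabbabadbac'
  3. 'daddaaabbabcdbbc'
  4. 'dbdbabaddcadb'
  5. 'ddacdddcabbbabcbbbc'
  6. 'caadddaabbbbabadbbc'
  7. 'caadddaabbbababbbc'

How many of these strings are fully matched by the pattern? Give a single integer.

1 → no match
2 → no match
3 → no match
4 → no match — must end with 'c'
5 → no match
6 → match
7 → match
Total matched: 2

2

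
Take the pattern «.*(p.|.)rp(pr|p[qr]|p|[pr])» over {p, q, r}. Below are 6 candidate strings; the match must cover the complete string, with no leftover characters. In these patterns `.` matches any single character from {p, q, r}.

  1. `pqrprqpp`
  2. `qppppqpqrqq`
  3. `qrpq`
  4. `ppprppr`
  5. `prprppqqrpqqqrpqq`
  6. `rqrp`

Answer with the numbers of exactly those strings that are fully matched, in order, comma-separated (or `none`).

4

1 → no match
2 → no match
3 → no match
4 → match
5 → no match
6 → no match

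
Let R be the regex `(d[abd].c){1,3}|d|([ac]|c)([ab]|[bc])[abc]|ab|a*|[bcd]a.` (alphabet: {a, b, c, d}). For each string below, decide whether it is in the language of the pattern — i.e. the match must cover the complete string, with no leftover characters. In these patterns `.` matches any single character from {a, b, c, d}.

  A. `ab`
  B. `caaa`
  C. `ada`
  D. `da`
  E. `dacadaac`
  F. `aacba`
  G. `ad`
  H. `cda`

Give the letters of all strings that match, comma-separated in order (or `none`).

A → match
B → no match
C → no match
D → no match
E → no match
F → no match
G → no match
H → no match

A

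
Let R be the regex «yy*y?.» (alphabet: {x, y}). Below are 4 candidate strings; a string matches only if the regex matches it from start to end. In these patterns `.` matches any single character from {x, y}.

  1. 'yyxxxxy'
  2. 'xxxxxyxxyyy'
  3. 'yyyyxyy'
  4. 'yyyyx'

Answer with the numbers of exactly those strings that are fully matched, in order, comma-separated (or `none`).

4

1 → no match
2 → no match — must start with 'y'
3 → no match
4 → match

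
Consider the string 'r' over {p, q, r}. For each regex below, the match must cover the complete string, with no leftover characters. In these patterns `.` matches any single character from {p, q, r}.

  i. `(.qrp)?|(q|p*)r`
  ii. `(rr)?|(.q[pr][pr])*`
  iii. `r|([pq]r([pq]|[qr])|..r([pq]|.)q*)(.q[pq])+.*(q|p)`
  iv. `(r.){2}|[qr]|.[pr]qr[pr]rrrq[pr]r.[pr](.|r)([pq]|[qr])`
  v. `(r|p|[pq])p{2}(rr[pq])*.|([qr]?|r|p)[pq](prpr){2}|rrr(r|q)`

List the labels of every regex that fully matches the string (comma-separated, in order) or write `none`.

i → match
ii → no match
iii → match
iv → match
v → no match

i, iii, iv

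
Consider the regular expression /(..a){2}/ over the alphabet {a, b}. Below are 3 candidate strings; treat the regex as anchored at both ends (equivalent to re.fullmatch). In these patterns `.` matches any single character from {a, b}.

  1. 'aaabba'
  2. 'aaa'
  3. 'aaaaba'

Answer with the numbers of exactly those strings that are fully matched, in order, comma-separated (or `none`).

1, 3

1 → match
2 → no match
3 → match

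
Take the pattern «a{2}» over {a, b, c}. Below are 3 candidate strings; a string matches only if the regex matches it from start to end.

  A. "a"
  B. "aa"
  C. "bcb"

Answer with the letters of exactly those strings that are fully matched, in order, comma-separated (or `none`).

A. "a" → no match
B. "aa" → match
C. "bcb" → no match — must start with "a"

B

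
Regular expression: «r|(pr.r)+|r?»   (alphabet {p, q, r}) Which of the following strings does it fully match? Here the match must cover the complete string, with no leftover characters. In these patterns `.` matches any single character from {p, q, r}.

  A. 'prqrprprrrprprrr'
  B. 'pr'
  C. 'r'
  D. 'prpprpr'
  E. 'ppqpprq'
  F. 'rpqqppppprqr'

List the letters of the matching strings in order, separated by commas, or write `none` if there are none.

A → no match
B → no match
C → match
D → no match
E → no match
F → no match

C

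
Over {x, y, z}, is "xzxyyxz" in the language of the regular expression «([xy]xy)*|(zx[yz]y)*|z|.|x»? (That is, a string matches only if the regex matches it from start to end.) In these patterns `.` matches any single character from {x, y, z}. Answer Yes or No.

No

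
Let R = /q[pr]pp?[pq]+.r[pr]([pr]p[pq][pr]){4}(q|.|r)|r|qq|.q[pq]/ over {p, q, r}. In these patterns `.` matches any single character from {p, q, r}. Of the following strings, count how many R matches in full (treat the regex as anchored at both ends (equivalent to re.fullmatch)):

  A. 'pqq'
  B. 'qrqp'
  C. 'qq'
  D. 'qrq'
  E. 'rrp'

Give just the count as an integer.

2

A → match
B → no match
C → match
D → no match
E → no match
Total matched: 2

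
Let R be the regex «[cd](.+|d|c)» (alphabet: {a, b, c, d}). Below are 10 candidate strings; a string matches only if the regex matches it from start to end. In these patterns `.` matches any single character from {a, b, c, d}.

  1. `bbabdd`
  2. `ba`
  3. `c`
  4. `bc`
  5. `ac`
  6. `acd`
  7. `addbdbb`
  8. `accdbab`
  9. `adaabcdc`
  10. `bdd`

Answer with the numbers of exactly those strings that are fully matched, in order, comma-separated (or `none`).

none

1 → no match
2 → no match
3 → no match
4 → no match
5 → no match
6 → no match
7 → no match
8 → no match
9 → no match
10 → no match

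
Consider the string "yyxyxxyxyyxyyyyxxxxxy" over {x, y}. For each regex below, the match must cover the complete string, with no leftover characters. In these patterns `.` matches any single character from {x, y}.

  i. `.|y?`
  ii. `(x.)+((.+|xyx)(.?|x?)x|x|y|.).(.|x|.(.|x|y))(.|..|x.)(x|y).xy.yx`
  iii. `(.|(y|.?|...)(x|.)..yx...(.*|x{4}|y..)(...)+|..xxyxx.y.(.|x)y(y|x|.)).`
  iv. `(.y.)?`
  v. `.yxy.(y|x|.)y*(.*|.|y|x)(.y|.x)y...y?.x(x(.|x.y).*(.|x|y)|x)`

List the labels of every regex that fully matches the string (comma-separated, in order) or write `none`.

iii, v

i → no match
ii → no match — must start with "x"
iii → match
iv → no match
v → match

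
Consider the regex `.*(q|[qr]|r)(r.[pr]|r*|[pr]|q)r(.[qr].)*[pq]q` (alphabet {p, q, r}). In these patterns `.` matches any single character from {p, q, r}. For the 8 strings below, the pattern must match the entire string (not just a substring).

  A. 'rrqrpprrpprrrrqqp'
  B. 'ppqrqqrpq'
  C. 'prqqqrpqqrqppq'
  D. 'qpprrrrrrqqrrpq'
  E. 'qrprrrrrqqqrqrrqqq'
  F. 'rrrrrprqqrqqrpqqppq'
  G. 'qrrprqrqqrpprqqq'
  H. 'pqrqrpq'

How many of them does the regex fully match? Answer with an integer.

7

A → no match — must end with 'q'
B → match
C → match
D → match
E → match
F → match
G → match
H → match
Total matched: 7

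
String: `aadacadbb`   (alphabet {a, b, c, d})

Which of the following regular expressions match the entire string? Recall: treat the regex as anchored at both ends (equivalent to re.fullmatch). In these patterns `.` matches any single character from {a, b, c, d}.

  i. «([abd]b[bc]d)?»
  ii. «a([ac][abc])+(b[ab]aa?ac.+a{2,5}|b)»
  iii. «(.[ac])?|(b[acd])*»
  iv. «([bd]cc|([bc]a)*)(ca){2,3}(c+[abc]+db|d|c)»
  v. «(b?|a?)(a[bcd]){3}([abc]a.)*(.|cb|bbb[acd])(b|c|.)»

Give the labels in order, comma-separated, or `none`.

v

i → no match
ii → no match
iii → no match
iv → no match
v → match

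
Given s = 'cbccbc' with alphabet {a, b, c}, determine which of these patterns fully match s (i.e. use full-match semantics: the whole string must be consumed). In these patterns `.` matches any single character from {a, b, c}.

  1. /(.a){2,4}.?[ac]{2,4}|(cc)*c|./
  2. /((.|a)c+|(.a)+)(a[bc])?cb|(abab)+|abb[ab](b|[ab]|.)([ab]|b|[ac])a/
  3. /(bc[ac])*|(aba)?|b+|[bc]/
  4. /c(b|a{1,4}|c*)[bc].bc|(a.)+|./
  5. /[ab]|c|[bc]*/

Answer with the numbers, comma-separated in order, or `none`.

1 → no match
2 → no match
3 → no match
4 → match
5 → match

4, 5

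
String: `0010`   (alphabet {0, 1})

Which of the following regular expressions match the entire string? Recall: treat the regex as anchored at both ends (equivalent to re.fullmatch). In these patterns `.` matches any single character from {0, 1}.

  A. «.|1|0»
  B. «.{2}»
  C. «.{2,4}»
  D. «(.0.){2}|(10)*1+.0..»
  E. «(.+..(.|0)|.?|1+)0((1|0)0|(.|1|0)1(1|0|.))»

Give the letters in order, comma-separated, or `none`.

C, E

A → no match
B → no match
C → match
D → no match
E → match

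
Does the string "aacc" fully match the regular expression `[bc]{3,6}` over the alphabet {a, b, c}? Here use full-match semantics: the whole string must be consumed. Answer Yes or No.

No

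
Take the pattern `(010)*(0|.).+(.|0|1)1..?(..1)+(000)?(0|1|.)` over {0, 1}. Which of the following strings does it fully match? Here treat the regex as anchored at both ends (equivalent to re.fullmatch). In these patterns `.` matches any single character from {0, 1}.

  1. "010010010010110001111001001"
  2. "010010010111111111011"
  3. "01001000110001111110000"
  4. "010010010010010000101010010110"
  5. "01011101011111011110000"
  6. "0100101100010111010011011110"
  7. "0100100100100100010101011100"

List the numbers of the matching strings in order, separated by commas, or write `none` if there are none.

2, 3, 4, 5, 6

1 → no match
2 → match
3 → match
4 → match
5 → match
6 → match
7 → no match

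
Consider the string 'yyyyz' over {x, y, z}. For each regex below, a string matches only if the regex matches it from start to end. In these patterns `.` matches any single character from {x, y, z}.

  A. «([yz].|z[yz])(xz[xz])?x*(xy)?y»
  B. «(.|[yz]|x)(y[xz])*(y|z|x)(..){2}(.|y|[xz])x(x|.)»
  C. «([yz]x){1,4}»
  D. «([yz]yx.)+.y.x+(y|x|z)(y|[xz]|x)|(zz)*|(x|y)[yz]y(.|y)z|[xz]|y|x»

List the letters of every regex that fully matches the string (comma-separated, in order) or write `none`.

A → no match — must end with 'y'
B → no match
C → no match — must end with 'x'
D → match

D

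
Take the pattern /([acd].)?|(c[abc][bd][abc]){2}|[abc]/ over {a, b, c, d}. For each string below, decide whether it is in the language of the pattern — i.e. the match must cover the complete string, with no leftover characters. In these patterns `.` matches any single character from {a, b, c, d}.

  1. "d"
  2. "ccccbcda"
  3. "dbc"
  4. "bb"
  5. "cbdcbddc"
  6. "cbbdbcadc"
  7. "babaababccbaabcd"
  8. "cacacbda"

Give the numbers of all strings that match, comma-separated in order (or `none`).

none

1 → no match
2 → no match
3 → no match
4 → no match
5 → no match
6 → no match
7 → no match
8 → no match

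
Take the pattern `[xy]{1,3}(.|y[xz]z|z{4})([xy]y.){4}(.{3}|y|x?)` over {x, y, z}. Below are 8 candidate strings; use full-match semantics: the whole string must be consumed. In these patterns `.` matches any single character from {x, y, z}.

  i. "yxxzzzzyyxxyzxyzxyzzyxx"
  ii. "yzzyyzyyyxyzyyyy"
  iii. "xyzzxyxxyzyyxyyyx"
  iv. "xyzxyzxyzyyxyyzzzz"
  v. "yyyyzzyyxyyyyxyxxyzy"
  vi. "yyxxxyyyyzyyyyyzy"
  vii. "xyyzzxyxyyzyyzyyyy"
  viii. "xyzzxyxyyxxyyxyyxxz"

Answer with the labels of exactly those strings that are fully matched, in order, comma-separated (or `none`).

iii, iv, vi, vii, viii

i → no match
ii → no match
iii → match
iv → match
v → no match
vi → match
vii → match
viii → match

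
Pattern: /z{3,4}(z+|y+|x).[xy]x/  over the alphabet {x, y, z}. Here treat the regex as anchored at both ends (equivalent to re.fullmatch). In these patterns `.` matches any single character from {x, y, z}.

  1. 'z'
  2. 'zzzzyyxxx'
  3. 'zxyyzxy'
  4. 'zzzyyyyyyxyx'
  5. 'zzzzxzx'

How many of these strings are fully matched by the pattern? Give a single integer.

2

1 → no match — must end with 'x'
2 → match
3 → no match — must end with 'x'
4 → match
5 → no match
Total matched: 2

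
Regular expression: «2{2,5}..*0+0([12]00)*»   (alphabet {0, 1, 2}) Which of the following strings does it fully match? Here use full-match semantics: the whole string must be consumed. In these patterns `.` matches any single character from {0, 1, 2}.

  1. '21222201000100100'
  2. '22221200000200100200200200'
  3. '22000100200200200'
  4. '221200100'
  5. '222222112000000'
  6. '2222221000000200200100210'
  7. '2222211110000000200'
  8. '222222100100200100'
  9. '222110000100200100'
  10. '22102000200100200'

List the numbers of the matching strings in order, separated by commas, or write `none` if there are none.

1 → no match
2 → match
3 → match
4. '221200100' → match
5 → match
6 → no match
7 → match
8 → match
9 → match
10 → match

2, 3, 4, 5, 7, 8, 9, 10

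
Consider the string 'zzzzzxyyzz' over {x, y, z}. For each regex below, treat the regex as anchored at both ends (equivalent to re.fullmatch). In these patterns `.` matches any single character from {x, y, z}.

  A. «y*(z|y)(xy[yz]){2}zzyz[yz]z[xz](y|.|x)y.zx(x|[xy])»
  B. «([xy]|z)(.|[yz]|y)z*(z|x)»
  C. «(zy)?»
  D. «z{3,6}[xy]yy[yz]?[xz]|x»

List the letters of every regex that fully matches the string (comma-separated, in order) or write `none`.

A → no match
B → no match
C → no match
D → match

D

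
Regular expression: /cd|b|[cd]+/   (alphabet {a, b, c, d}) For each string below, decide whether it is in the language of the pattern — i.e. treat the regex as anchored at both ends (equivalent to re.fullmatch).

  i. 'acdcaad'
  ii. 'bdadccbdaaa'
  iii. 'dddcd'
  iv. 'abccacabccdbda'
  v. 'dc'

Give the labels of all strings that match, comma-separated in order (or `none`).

iii, v

i → no match
ii → no match
iii → match
iv → no match
v → match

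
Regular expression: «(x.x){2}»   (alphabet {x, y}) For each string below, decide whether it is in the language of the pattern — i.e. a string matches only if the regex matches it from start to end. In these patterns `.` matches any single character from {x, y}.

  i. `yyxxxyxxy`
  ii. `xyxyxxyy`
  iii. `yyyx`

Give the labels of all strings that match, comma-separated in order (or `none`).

none

i → no match — must start with `x`
ii → no match — must end with `x`
iii → no match — must start with `x`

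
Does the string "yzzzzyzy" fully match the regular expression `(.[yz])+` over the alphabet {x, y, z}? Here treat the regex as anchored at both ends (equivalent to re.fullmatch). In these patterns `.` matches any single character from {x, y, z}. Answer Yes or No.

Yes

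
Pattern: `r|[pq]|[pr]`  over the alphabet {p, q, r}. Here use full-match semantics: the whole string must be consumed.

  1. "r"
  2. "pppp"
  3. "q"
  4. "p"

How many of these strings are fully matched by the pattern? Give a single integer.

3

1 → match
2 → no match
3 → match
4 → match
Total matched: 3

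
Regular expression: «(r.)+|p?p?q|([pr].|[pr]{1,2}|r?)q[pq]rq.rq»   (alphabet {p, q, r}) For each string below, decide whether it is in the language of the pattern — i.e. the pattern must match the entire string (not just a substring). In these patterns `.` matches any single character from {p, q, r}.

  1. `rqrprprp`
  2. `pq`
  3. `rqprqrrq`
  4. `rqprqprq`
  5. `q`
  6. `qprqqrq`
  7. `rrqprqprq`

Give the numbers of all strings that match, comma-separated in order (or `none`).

1, 2, 3, 4, 5, 6, 7

1 → match
2 → match
3 → match
4 → match
5 → match
6 → match
7 → match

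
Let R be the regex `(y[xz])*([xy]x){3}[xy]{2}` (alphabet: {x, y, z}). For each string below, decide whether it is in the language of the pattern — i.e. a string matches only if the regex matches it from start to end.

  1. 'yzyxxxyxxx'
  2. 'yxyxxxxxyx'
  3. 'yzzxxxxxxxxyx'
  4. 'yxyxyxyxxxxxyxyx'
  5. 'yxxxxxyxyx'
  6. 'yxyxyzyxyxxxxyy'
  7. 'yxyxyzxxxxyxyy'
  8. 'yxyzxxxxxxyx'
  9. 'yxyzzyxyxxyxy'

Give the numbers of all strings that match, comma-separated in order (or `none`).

1, 2, 4, 5, 7, 8

1. 'yzyxxxyxxx' → match
2. 'yxyxxxxxyx' → match
3 → no match
4 → match
5. 'yxxxxxyxyx' → match
6 → no match
7 → match
8. 'yxyzxxxxxxyx' → match
9 → no match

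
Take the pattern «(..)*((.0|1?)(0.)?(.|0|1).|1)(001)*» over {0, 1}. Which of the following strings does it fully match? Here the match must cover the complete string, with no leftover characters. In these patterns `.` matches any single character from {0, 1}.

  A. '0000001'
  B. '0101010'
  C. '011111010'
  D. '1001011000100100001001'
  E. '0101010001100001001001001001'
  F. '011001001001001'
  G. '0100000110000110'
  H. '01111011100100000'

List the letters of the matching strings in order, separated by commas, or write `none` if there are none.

A → match
B → no match
C → no match
D → match
E → match
F → match
G → match
H → no match

A, D, E, F, G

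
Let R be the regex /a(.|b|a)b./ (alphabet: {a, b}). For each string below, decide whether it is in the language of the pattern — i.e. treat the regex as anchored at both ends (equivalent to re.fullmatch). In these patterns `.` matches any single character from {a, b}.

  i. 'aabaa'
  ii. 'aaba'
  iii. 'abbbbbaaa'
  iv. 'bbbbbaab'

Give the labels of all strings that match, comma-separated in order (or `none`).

ii

i → no match
ii → match
iii → no match
iv → no match — must start with 'a'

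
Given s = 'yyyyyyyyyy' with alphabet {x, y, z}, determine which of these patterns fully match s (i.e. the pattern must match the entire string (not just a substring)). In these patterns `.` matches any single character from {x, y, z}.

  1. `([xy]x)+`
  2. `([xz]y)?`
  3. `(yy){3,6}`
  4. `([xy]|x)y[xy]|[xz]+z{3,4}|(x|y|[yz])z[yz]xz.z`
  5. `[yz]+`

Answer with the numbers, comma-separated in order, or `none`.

3, 5

1 → no match — must end with 'x'
2 → no match
3 → match
4 → no match
5 → match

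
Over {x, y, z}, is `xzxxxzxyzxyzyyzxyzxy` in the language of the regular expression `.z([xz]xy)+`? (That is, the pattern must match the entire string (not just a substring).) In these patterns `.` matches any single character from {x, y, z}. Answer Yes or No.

No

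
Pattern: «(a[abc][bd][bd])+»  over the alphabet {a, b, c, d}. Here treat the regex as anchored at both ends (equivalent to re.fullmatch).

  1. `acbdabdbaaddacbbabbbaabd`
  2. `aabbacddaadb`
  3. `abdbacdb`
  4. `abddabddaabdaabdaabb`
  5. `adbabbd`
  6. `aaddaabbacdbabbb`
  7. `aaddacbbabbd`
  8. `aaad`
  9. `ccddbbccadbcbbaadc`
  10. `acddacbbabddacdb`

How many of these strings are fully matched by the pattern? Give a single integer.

1 → match
2 → match
3 → match
4 → match
5 → no match
6 → match
7 → match
8 → no match
9 → no match — must start with `a`
10 → match
Total matched: 7

7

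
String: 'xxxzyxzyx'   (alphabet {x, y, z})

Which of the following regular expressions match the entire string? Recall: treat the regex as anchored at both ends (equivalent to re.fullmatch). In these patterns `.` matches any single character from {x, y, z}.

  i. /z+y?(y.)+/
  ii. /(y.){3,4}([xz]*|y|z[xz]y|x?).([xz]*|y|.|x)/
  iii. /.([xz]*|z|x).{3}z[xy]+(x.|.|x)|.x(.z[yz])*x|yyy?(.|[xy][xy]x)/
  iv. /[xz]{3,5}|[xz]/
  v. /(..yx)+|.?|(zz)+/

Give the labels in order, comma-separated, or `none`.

iii

i → no match — must start with 'z'
ii → no match — must start with 'y'
iii → match
iv → no match
v → no match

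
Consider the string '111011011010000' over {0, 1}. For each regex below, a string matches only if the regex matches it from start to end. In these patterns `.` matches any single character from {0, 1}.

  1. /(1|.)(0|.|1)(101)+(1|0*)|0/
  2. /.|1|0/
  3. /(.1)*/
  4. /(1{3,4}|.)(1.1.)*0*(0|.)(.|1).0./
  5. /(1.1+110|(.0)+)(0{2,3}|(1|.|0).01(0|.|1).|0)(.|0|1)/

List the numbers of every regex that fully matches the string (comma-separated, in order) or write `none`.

1

1 → match
2 → no match
3 → no match
4 → no match
5 → no match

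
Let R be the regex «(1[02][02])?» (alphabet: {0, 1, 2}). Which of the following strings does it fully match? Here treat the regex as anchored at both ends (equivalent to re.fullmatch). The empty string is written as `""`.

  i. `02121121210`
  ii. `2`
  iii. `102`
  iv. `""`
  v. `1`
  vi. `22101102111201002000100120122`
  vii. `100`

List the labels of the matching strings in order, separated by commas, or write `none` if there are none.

i. `02121121210` → no match
ii. `2` → no match
iii. `102` → match
iv. `""` → match
v. `1` → no match
vi → no match
vii. `100` → match

iii, iv, vii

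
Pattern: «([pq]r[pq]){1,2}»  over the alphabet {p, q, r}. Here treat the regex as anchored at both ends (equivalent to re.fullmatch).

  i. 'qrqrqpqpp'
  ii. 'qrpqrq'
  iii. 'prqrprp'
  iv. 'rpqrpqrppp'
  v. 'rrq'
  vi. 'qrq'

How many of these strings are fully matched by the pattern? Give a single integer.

2

i → no match
ii → match
iii → no match
iv → no match
v → no match
vi → match
Total matched: 2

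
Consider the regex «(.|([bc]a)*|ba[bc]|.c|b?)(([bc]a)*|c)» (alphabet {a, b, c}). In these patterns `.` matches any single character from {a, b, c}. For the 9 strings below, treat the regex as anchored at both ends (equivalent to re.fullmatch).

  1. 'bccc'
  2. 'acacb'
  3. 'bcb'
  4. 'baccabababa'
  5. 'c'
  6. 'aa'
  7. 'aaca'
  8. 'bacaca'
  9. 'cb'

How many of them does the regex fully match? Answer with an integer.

1. 'bccc' → no match
2. 'acacb' → no match
3. 'bcb' → no match
4. 'baccabababa' → match
5. 'c' → match
6. 'aa' → no match
7. 'aaca' → no match
8. 'bacaca' → match
9. 'cb' → no match
Total matched: 3

3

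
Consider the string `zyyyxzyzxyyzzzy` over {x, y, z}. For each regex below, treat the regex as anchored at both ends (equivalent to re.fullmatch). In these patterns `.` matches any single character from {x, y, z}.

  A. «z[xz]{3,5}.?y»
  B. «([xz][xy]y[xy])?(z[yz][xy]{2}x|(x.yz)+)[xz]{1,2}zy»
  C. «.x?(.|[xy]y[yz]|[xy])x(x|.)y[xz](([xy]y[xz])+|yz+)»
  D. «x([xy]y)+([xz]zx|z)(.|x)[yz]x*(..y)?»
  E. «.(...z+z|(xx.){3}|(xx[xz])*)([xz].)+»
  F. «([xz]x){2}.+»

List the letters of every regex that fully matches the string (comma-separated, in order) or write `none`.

B

A → no match
B → match
C → no match
D → no match — must start with `x`
E → no match
F → no match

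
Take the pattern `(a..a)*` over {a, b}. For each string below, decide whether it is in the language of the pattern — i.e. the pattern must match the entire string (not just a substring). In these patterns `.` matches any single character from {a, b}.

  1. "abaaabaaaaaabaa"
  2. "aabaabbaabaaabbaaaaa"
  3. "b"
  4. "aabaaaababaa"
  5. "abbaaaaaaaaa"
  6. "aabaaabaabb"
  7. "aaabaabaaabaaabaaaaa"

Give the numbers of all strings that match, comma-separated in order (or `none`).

1 → no match
2 → match
3 → no match
4 → no match
5 → match
6 → no match
7 → no match

2, 5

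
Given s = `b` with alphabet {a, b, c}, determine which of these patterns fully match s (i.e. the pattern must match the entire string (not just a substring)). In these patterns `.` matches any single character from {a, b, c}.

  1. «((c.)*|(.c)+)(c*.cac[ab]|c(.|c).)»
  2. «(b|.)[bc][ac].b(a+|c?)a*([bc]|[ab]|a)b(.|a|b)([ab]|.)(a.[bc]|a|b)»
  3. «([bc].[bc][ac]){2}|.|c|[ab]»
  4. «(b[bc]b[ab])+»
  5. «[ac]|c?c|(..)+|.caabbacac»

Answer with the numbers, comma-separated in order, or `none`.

3

1 → no match
2 → no match
3 → match
4 → no match
5 → no match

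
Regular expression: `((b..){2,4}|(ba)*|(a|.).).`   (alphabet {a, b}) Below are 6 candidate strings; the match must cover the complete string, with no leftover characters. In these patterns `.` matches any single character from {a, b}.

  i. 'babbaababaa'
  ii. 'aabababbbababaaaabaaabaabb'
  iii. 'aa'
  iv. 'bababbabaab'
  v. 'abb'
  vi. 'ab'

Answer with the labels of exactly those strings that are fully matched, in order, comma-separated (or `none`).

v

i → no match
ii → no match
iii → no match
iv → no match
v → match
vi → no match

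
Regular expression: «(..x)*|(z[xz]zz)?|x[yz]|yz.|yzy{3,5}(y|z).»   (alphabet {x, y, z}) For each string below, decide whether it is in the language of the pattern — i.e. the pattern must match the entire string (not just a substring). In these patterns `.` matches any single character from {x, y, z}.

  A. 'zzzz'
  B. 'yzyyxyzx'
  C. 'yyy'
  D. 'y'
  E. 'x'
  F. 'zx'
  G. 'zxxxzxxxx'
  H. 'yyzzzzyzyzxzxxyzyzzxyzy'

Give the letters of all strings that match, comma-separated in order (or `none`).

A → match
B → no match
C → no match
D → no match
E → no match
F → no match
G → match
H → no match

A, G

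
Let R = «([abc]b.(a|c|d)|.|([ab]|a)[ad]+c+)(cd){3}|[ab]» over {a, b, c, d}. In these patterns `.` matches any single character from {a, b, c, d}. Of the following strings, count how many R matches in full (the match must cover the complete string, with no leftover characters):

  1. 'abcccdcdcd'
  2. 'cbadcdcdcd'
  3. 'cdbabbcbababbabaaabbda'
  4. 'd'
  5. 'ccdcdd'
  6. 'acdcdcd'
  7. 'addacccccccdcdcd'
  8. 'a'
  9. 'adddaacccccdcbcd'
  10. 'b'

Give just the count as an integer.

1 → match
2 → match
3 → no match
4 → no match
5 → no match
6 → match
7 → match
8 → match
9 → no match
10 → match
Total matched: 6

6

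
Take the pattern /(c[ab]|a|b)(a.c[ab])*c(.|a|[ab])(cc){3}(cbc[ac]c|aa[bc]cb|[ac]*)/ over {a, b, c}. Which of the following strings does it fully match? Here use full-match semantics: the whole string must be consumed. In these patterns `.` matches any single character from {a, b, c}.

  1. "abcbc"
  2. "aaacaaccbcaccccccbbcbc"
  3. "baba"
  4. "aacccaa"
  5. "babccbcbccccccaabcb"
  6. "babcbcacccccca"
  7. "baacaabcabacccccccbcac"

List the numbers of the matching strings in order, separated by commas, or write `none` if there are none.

1 → no match
2 → no match
3 → no match
4 → no match
5 → no match
6 → match
7 → no match

6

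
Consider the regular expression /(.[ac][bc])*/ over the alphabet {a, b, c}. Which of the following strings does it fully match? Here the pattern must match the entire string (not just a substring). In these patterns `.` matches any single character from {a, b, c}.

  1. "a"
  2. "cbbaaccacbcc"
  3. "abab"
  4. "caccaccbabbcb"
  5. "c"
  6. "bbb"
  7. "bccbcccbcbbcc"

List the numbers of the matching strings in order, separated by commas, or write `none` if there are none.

1. "a" → no match
2. "cbbaaccacbcc" → no match
3. "abab" → no match
4 → no match
5. "c" → no match
6. "bbb" → no match
7 → no match

none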